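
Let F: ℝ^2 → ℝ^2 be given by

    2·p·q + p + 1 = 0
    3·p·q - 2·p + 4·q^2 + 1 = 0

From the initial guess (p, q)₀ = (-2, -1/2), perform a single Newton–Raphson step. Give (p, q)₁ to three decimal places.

(-0.143, -0.250)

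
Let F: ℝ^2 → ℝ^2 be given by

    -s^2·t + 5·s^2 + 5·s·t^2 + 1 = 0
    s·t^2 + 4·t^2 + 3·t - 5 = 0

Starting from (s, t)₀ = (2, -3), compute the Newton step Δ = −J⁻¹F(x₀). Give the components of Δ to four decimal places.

(-0.7628, 1.0041)

At (2, -3): F = (123.0000, 40.0000).
Jacobian J = [[-2·s·t + 10·s + 5·t^2, -s^2 + 10·s·t], [t^2, 2·s·t + 8·t + 3]].
At the point, J = [[77.0000, -64.0000], [9.0000, -33.0000]] (det J = -1965.0000).
Solving J·Δ = −F gives Δ = (-0.7628, 1.0041).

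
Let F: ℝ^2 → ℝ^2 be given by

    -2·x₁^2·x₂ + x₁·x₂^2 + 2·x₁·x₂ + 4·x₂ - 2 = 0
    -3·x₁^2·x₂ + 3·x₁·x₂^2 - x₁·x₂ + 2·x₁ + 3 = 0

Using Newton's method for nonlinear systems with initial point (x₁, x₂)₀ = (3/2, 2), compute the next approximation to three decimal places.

(-0.500, 0.000)

At (3/2, 2): F = (9.000, 7.500).
Jacobian J = [[-4·x₁·x₂ + x₂^2 + 2·x₂, -2·x₁^2 + 2·x₁·x₂ + 2·x₁ + 4], [-6·x₁·x₂ + 3·x₂^2 - x₂ + 2, -3·x₁^2 + 6·x₁·x₂ - x₁]].
At the point, J = [[-4.000, 8.500], [-6.000, 9.750]] (det J = 12.000).
Solving J·Δ = −F gives Δ = (-2.000, -2.000).
Then the next iterate is (x₁, x₂)₁ = (-0.500, 0.000).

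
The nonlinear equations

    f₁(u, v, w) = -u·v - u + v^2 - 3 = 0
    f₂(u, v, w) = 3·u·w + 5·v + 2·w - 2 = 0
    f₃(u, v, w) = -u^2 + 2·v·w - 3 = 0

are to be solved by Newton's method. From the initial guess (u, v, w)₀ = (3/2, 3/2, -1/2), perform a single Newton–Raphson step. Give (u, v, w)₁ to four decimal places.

(-0.7648, 0.7254, -0.7730)

At (3/2, 3/2, -1/2): F = (-4.5000, 2.2500, -6.7500).
Jacobian J = [[-v - 1, -u + 2·v, 0], [3·w, 5, 3·u + 2], [-2·u, 2·w, 2·v]].
At the point, J = [[-2.5000, 1.5000, 0.0000], [-1.5000, 5.0000, 6.5000], [-3.0000, -1.0000, 3.0000]] (det J = -76.2500).
Solving J·Δ = −F gives Δ = (-2.2648, -0.7746, -0.2730).
Then the next iterate is (u, v, w)₁ = (-0.7648, 0.7254, -0.7730).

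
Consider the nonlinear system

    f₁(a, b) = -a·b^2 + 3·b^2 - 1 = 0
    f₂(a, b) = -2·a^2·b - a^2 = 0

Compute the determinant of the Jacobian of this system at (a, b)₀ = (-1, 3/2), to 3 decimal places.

-91.500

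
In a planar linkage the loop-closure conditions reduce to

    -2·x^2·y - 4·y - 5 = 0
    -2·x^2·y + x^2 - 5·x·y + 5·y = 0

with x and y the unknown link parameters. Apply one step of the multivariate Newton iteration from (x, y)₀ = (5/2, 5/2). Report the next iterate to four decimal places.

(8.1034, -8.7931)

At (5/2, 5/2): F = (-46.2500, -43.7500).
Jacobian J = [[-4·x·y, -2·x^2 - 4], [-4·x·y + 2·x - 5·y, -2·x^2 - 5·x + 5]].
At the point, J = [[-25.0000, -16.5000], [-32.5000, -20.0000]] (det J = -36.2500).
Solving J·Δ = −F gives Δ = (5.6034, -11.2931).
Then the next iterate is (x, y)₁ = (8.1034, -8.7931).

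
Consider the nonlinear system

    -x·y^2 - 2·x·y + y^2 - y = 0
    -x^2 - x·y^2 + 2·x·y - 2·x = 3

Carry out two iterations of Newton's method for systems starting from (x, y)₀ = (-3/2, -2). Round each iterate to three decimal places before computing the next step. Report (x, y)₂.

(-1.034, -0.793)

At (-3/2, -2): F = (6.000, 9.750).
Jacobian J = [[-y^2 - 2·y, -2·x·y - 2·x + 2·y - 1], [-2·x - y^2 + 2·y - 2, -2·x·y + 2·x]].
At the point, J = [[0.000, -8.000], [-7.000, -9.000]] (det J = -56.000).
Solving J·Δ = −F gives Δ = (0.429, 0.750).
Then the next iterate is (x, y)₁ = (-1.071, -1.250).
Round to (-1.071, -1.250) and repeat: F = (1.80844, 2.34590), J = [[0.93750, -4.03550], [-3.92050, -4.81950]].
Δ = (0.037, 0.457), so (x, y)₂ = (-1.034, -0.793).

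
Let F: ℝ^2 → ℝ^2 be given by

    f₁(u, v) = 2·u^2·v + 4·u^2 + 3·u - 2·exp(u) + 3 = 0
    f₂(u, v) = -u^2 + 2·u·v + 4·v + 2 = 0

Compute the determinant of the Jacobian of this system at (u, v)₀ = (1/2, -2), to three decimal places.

1.013

J = [[4·u·v + 8·u - 2·exp(u) + 3, 2·u^2], [-2·u + 2·v, 2·u + 4]].
At the point, J = [[-0.29744, 0.500], [-5.000, 5.000]].
det J = 1.013.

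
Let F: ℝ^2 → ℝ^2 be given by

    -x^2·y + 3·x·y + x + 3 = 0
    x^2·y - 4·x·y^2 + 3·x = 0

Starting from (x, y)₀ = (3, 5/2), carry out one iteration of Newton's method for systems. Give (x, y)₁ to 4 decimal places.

(3.9231, 1.5204)

At (3, 5/2): F = (6.0000, -43.5000).
Jacobian J = [[-2·x·y + 3·y + 1, -x^2 + 3·x], [2·x·y - 4·y^2 + 3, x^2 - 8·x·y]].
At the point, J = [[-6.5000, 0.0000], [-7.0000, -51.0000]] (det J = 331.5000).
Solving J·Δ = −F gives Δ = (0.9231, -0.9796).
Then the next iterate is (x, y)₁ = (3.9231, 1.5204).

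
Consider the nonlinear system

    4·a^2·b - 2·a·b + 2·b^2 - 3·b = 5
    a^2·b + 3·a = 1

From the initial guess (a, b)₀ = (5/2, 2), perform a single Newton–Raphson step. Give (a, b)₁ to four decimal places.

At (5/2, 2): F = (37.0000, 19.0000).
Jacobian J = [[8·a·b - 2·b, 4·a^2 - 2·a + 4·b - 3], [2·a·b + 3, a^2]].
At the point, J = [[36.0000, 25.0000], [13.0000, 6.2500]] (det J = -100.0000).
Solving J·Δ = −F gives Δ = (-2.4375, 2.0300).
Then the next iterate is (a, b)₁ = (0.0625, 4.0300).

(0.0625, 4.0300)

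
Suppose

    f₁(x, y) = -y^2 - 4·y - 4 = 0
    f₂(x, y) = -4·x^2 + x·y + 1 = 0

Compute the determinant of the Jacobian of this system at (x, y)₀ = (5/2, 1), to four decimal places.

J = [[0, -2·y - 4], [-8·x + y, x]].
At the point, J = [[0.0000, -6.0000], [-19.0000, 2.5000]].
det J = -114.0000.

-114.0000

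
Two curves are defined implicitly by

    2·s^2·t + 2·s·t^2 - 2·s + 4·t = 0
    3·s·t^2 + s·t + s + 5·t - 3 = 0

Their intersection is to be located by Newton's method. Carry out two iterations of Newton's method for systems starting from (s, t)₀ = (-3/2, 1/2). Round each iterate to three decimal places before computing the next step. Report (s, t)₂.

(0.948, 0.158)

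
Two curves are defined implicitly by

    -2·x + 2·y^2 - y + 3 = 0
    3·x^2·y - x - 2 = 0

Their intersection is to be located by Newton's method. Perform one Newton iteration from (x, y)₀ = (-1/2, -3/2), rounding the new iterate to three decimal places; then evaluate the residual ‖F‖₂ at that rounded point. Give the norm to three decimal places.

3.885

At (-1/2, -3/2): F = (10.000, -2.625).
Jacobian J = [[-2, 4·y - 1], [6·x·y - 1, 3·x^2]].
At the point, J = [[-2.000, -7.000], [3.500, 0.750]] (det J = 23.000).
Solving J·Δ = −F gives Δ = (0.473, 1.293).
Then the next iterate is (x, y)₁ = (-0.027, -0.207).
Re-evaluating at (-0.027, -0.207): F = (3.34670, -1.97345), so ‖F‖₂ = 3.885.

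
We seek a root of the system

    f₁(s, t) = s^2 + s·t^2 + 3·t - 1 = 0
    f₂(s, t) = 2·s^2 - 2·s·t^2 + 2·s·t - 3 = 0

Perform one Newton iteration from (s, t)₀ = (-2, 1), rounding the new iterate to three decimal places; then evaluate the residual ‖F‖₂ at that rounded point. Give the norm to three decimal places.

2.839

At (-2, 1): F = (4.000, 5.000).
Jacobian J = [[2·s + t^2, 2·s·t + 3], [4·s - 2·t^2 + 2·t, -4·s·t + 2·s]].
At the point, J = [[-3.000, -1.000], [-8.000, 4.000]] (det J = -20.000).
Solving J·Δ = −F gives Δ = (1.050, 0.850).
Then the next iterate is (s, t)₁ = (-0.950, 1.850).
Re-evaluating at (-0.950, 1.850): F = (2.20113, 1.79275), so ‖F‖₂ = 2.839.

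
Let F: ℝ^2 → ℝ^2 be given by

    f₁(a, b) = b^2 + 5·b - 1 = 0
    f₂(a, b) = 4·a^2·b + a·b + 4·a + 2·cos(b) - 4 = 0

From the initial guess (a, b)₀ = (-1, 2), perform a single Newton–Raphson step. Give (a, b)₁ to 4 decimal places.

(-1.4539, 0.5556)

At (-1, 2): F = (13.0000, -2.832294).
Jacobian J = [[0, 2·b + 5], [8·a·b + b + 4, 4·a^2 + a - 2·sin(b)]].
At the point, J = [[0.0000, 9.0000], [-10.0000, 1.181405]] (det J = 90.0000).
Solving J·Δ = −F gives Δ = (-0.4539, -1.4444).
Then the next iterate is (a, b)₁ = (-1.4539, 0.5556).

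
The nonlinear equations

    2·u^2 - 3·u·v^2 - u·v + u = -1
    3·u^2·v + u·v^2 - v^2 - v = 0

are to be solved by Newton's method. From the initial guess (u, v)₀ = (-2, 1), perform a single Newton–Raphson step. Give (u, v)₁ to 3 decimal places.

(-1.626, 0.222)

At (-2, 1): F = (15.000, 8.000).
Jacobian J = [[4·u - 3·v^2 - v + 1, -6·u·v - u], [6·u·v + v^2, 3·u^2 + 2·u·v - 2·v - 1]].
At the point, J = [[-11.000, 14.000], [-11.000, 5.000]] (det J = 99.000).
Solving J·Δ = −F gives Δ = (0.374, -0.778).
Then the next iterate is (u, v)₁ = (-1.626, 0.222).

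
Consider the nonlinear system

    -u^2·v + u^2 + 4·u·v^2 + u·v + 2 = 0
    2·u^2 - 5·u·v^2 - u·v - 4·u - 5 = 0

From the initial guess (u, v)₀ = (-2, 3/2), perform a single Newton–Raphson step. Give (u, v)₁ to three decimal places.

At (-2, 3/2): F = (-21.000, 36.500).
Jacobian J = [[-2·u·v + 2·u + 4·v^2 + v, -u^2 + 8·u·v + u], [4·u - 5·v^2 - v - 4, -10·u·v - u]].
At the point, J = [[12.500, -30.000], [-24.750, 32.000]] (det J = -342.500).
Solving J·Δ = −F gives Δ = (1.235, -0.185).
Then the next iterate is (u, v)₁ = (-0.765, 1.315).

(-0.765, 1.315)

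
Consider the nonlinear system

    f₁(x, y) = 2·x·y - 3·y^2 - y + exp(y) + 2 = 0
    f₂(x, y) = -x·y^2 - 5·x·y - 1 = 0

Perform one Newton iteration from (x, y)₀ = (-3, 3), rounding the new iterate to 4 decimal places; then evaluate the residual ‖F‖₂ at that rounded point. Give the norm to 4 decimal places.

259.0965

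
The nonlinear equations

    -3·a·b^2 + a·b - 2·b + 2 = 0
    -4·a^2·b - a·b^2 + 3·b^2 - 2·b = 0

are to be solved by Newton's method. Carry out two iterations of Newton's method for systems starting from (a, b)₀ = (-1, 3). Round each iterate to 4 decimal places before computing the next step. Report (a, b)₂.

(-0.6912, 1.2629)

At (-1, 3): F = (20.0000, 18.0000).
Jacobian J = [[-3·b^2 + b, -6·a·b + a - 2], [-8·a·b - b^2, -4·a^2 - 2·a·b + 6·b - 2]].
At the point, J = [[-24.0000, 15.0000], [15.0000, 18.0000]] (det J = -657.0000).
Solving J·Δ = −F gives Δ = (0.1370, -1.1142).
Then the next iterate is (a, b)₁ = (-0.8630, 1.8858).
Round to (-0.8630, 1.8858) and repeat: F = (5.808064, 4.348220), J = [[-8.782925, 6.901672], [9.463322, 9.590615]].
Δ = (0.1718, -0.6229), so (a, b)₂ = (-0.6912, 1.2629).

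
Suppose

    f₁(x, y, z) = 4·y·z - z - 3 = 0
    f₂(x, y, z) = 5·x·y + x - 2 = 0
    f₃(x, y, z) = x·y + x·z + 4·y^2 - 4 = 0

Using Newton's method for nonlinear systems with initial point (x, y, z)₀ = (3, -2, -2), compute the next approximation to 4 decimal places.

At (3, -2, -2): F = (15.0000, -29.0000, 0.0000).
Jacobian J = [[0, 4·z, 4·y - 1], [5·y + 1, 5·x, 0], [y + z, x + 8·y, x]].
At the point, J = [[0.0000, -8.0000, -9.0000], [-9.0000, 15.0000, 0.0000], [-4.0000, -13.0000, 3.0000]] (det J = -1809.0000).
Solving J·Δ = −F gives Δ = (-1.8872, 0.8010, 0.9547).
Then the next iterate is (x, y, z)₁ = (1.1128, -1.1990, -1.0453).

(1.1128, -1.1990, -1.0453)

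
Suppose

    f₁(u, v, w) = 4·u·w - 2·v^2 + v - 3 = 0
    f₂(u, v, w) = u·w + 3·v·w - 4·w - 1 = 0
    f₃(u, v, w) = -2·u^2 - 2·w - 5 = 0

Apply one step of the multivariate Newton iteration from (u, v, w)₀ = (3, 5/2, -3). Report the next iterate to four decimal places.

At (3, 5/2, -3): F = (-49.0000, -20.5000, -17.0000).
Jacobian J = [[4·w, -4·v + 1, 4·u], [w, 3·w, u + 3·v - 4], [-4·u, 0, -2]].
At the point, J = [[-12.0000, -9.0000, 12.0000], [-3.0000, -9.0000, 6.5000], [-12.0000, 0.0000, -2.0000]] (det J = -756.0000).
Solving J·Δ = −F gives Δ = (-1.7917, -0.0556, 2.2500).
Then the next iterate is (u, v, w)₁ = (1.2083, 2.4444, -0.7500).

(1.2083, 2.4444, -0.7500)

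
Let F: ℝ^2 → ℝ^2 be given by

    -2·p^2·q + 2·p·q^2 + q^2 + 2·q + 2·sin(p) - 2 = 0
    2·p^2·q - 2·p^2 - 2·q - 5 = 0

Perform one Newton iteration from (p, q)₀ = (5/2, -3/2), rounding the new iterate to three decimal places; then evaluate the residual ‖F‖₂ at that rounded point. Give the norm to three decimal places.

At (5/2, -3/2): F = (28.44694, -33.250).
Jacobian J = [[-4·p·q + 2·q^2 + 2·cos(p), -2·p^2 + 4·p·q + 2·q + 2], [4·p·q - 4·p, 2·p^2 - 2]].
At the point, J = [[17.89771, -28.500], [-25.000, 10.500]] (det J = -524.57402).
Solving J·Δ = −F gives Δ = (-1.237, 0.221).
Then the next iterate is (p, q)₁ = (1.263, -1.279).
Re-evaluating at (1.263, -1.279): F = (7.19642, -9.71278), so ‖F‖₂ = 12.088.

12.088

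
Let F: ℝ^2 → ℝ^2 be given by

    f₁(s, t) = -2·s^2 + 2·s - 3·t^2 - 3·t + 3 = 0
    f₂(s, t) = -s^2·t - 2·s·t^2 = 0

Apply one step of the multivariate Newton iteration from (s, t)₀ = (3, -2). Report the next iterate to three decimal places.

At (3, -2): F = (-15.000, -6.000).
Jacobian J = [[-4·s + 2, -6·t - 3], [-2·s·t - 2·t^2, -s^2 - 4·s·t]].
At the point, J = [[-10.000, 9.000], [4.000, 15.000]] (det J = -186.000).
Solving J·Δ = −F gives Δ = (-0.919, 0.645).
Then the next iterate is (s, t)₁ = (2.081, -1.355).

(2.081, -1.355)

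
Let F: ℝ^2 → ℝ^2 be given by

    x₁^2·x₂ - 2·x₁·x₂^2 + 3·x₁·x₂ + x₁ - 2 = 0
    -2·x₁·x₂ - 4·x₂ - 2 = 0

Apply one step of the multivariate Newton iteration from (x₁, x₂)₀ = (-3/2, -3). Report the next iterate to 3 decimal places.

(-1.428, -1.567)

At (-3/2, -3): F = (30.250, 1.000).
Jacobian J = [[2·x₁·x₂ - 2·x₂^2 + 3·x₂ + 1, x₁^2 - 4·x₁·x₂ + 3·x₁], [-2·x₂, -2·x₁ - 4]].
At the point, J = [[-17.000, -20.250], [6.000, -1.000]] (det J = 138.500).
Solving J·Δ = −F gives Δ = (0.072, 1.433).
Then the next iterate is (x₁, x₂)₁ = (-1.428, -1.567).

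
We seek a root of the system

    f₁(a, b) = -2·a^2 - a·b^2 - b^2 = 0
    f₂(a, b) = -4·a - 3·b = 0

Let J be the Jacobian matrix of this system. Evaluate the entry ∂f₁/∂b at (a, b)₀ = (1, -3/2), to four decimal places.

∂f₁/∂b = -2·a·b - 2·b.
At (1, -3/2) this is 6.0000.

6.0000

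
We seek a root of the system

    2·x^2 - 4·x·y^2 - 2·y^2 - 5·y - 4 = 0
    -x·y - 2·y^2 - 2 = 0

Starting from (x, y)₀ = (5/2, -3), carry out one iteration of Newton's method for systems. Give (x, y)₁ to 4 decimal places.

(2.5776, -1.7087)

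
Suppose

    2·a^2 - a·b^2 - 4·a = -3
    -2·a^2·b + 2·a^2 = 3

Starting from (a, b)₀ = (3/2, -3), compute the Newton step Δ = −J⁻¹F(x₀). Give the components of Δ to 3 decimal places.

At (3/2, -3): F = (-12.000, 15.000).
Jacobian J = [[4·a - b^2 - 4, -2·a·b], [-4·a·b + 4·a, -2·a^2]].
At the point, J = [[-7.000, 9.000], [24.000, -4.500]] (det J = -184.500).
Solving J·Δ = −F gives Δ = (-0.439, 0.992).

(-0.439, 0.992)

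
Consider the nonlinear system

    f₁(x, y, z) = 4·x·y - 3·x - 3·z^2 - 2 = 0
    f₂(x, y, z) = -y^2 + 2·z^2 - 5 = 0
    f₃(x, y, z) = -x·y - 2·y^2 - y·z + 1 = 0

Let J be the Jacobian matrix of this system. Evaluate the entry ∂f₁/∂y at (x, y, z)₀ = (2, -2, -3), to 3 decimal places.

∂f₁/∂y = 4·x.
At (2, -2, -3) this is 8.000.

8.000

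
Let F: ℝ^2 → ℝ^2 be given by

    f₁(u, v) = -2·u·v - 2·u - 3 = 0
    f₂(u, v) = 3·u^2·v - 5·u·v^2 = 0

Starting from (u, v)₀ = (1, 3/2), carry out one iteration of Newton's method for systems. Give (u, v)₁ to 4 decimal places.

(-0.4865, 1.2162)

At (1, 3/2): F = (-8.0000, -6.7500).
Jacobian J = [[-2·v - 2, -2·u], [6·u·v - 5·v^2, 3·u^2 - 10·u·v]].
At the point, J = [[-5.0000, -2.0000], [-2.2500, -12.0000]] (det J = 55.5000).
Solving J·Δ = −F gives Δ = (-1.4865, -0.2838).
Then the next iterate is (u, v)₁ = (-0.4865, 1.2162).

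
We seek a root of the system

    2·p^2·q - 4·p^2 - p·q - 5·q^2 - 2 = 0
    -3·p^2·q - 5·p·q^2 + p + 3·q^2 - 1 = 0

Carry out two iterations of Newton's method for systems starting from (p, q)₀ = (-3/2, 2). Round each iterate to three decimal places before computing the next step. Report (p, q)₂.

At (-3/2, 2): F = (-19.000, 26.000).
Jacobian J = [[4·p·q - 8·p - q, 2·p^2 - p - 10·q], [-6·p·q - 5·q^2 + 1, -3·p^2 - 10·p·q + 6·q]].
At the point, J = [[-2.000, -14.000], [-1.000, 35.250]] (det J = -84.500).
Solving J·Δ = −F gives Δ = (-3.618, -0.840).
Then the next iterate is (p, q)₁ = (-5.118, 1.160).
Round to (-5.118, 1.160) and repeat: F = (-46.79691, -58.80215), J = [[16.03648, 45.90585], [29.89328, -12.25297]].
Δ = (2.086, 0.291), so (p, q)₂ = (-3.032, 1.451).

(-3.032, 1.451)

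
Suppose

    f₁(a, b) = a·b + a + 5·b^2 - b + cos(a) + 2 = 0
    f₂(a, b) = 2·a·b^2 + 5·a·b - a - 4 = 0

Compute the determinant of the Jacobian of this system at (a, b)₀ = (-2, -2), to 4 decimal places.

-69.5442

J = [[b - sin(a) + 1, a + 10·b - 1], [2·b^2 + 5·b - 1, 4·a·b + 5·a]].
At the point, J = [[-0.090703, -23.0000], [-3.0000, 6.0000]].
det J = -69.5442.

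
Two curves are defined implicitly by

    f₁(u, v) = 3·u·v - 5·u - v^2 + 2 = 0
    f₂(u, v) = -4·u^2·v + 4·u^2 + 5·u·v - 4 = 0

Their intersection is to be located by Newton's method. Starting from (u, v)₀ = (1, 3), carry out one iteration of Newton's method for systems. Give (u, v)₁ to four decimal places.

(-5.0000, -6.0000)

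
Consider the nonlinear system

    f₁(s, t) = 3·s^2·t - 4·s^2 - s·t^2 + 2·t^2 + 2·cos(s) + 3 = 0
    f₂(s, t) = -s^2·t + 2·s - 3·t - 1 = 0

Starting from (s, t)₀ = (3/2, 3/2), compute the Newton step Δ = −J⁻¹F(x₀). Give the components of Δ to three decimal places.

At (3/2, 3/2): F = (5.39147, -5.875).
Jacobian J = [[6·s·t - 8·s - t^2 - 2·sin(s), 3·s^2 - 2·s·t + 4·t], [-2·s·t + 2, -s^2 - 3]].
At the point, J = [[-2.74499, 8.250], [-2.500, -5.250]] (det J = 35.03620).
Solving J·Δ = −F gives Δ = (-0.576, -0.845).

(-0.576, -0.845)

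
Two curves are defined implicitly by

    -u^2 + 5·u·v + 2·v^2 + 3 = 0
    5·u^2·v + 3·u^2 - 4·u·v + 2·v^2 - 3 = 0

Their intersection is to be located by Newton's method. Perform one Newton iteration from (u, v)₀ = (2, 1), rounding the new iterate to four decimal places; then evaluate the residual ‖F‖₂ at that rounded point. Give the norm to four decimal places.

6.9466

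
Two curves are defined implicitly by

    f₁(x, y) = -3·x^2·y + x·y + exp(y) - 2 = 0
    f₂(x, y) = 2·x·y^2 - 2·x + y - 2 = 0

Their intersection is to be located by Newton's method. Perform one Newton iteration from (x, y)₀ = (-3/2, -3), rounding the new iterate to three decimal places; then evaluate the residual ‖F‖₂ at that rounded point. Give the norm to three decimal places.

10.937

At (-3/2, -3): F = (22.79979, -29.000).
Jacobian J = [[-6·x·y + y, -3·x^2 + x + exp(y)], [2·y^2 - 2, 4·x·y + 1]].
At the point, J = [[-30.000, -8.20021], [16.000, 19.000]] (det J = -438.79659).
Solving J·Δ = −F gives Δ = (0.445, 1.151).
Then the next iterate is (x, y)₁ = (-1.055, -1.849).
Re-evaluating at (-1.055, -1.849): F = (6.28204, -8.95267), so ‖F‖₂ = 10.937.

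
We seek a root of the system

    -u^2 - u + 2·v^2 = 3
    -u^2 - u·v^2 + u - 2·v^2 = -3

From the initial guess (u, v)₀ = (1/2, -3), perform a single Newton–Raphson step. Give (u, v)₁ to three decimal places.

(0.375, -1.792)

At (1/2, -3): F = (14.250, -19.250).
Jacobian J = [[-2·u - 1, 4·v], [-2·u - v^2 + 1, -2·u·v - 4·v]].
At the point, J = [[-2.000, -12.000], [-9.000, 15.000]] (det J = -138.000).
Solving J·Δ = −F gives Δ = (-0.125, 1.208).
Then the next iterate is (u, v)₁ = (0.375, -1.792).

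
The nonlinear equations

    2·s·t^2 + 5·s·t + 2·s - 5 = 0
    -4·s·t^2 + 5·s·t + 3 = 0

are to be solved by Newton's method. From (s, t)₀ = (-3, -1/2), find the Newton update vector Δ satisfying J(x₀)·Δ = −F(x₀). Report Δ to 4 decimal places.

At (-3, -1/2): F = (-5.0000, 13.5000).
Jacobian J = [[2·t^2 + 5·t + 2, 4·s·t + 5·s], [-4·t^2 + 5·t, -8·s·t + 5·s]].
At the point, J = [[0.0000, -9.0000], [-3.5000, -27.0000]] (det J = -31.5000).
Solving J·Δ = −F gives Δ = (8.1429, -0.5556).

(8.1429, -0.5556)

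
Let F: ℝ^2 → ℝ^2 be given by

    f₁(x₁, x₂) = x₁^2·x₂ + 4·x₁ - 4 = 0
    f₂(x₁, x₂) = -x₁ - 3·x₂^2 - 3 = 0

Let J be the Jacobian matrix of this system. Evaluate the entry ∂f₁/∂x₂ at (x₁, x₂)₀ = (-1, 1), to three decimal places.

1.000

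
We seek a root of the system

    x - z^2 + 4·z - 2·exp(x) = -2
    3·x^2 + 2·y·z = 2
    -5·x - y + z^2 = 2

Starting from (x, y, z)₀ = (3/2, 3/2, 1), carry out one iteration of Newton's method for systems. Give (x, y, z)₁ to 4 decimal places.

At (3/2, 3/2, 1): F = (-2.463378, 7.7500, -10.0000).
Jacobian J = [[-2·exp(x) + 1, 0, -2·z + 4], [6·x, 2·z, 2·y], [-5, -1, 2·z]].
At the point, J = [[-7.963378, 0.0000, 2.0000], [9.0000, 2.0000, 3.0000], [-5.0000, -1.0000, 2.0000]] (det J = -53.743647).
Solving J·Δ = −F gives Δ = (0.1350, -7.1365, 1.7693).
Then the next iterate is (x, y, z)₁ = (1.6350, -5.6365, 2.7693).

(1.6350, -5.6365, 2.7693)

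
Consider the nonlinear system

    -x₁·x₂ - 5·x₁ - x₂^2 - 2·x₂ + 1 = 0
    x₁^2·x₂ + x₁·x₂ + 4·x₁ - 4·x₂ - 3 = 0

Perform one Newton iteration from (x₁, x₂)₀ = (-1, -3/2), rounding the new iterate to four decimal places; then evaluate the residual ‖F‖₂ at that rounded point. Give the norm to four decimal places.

257.9112

At (-1, -3/2): F = (5.2500, -1.0000).
Jacobian J = [[-x₂ - 5, -x₁ - 2·x₂ - 2], [2·x₁·x₂ + x₂ + 4, x₁^2 + x₁ - 4]].
At the point, J = [[-3.5000, 2.0000], [5.5000, -4.0000]] (det J = 3.0000).
Solving J·Δ = −F gives Δ = (6.3333, 8.4583).
Then the next iterate is (x₁, x₂)₁ = (5.3333, 6.9583).
Re-evaluating at (5.3333, 6.9583): F = (-125.111740, 225.533205), so ‖F‖₂ = 257.9112.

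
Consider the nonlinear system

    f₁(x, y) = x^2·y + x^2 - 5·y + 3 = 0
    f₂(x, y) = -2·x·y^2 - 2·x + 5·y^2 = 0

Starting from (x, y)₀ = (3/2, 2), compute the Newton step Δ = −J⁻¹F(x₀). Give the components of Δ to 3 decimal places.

(-0.264, -0.955)

At (3/2, 2): F = (-0.250, 5.000).
Jacobian J = [[2·x·y + 2·x, x^2 - 5], [-2·y^2 - 2, -4·x·y + 10·y]].
At the point, J = [[9.000, -2.750], [-10.000, 8.000]] (det J = 44.500).
Solving J·Δ = −F gives Δ = (-0.264, -0.955).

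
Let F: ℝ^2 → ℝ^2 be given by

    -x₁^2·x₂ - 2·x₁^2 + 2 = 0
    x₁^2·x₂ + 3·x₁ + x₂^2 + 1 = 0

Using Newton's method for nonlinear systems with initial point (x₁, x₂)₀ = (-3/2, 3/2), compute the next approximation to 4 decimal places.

(-0.9964, 1.2391)

At (-3/2, 3/2): F = (-5.8750, 2.1250).
Jacobian J = [[-2·x₁·x₂ - 4·x₁, -x₁^2], [2·x₁·x₂ + 3, x₁^2 + 2·x₂]].
At the point, J = [[10.5000, -2.2500], [-1.5000, 5.2500]] (det J = 51.7500).
Solving J·Δ = −F gives Δ = (0.5036, -0.2609).
Then the next iterate is (x₁, x₂)₁ = (-0.9964, 1.2391).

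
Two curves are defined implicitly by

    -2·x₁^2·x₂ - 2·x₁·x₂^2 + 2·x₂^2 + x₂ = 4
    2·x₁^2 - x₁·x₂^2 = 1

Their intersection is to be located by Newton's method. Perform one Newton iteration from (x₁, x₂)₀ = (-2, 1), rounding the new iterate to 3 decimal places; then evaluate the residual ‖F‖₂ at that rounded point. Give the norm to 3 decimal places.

2.830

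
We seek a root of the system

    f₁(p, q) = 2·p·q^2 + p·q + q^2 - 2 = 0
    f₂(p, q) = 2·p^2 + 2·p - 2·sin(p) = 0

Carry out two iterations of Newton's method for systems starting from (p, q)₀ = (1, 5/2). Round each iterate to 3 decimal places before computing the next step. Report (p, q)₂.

(0.274, 1.327)

At (1, 5/2): F = (19.250, 2.31706).
Jacobian J = [[2·q^2 + q, 4·p·q + p + 2·q], [4·p - 2·cos(p) + 2, 0]].
At the point, J = [[15.000, 16.000], [4.91940, 0.000]] (det J = -78.71033).
Solving J·Δ = −F gives Δ = (-0.471, -0.762).
Then the next iterate is (p, q)₁ = (0.529, 1.738).
Round to (0.529, 1.738) and repeat: F = (5.13589, 0.60834), J = [[7.77929, 7.68261], [2.38938, 0.000]].
Δ = (-0.255, -0.411), so (p, q)₂ = (0.274, 1.327).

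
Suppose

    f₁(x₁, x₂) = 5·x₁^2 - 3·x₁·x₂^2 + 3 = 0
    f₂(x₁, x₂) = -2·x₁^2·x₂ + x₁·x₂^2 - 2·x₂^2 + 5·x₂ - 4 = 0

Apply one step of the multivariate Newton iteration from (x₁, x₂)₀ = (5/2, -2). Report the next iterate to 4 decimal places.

(1.9898, -1.9206)

At (5/2, -2): F = (4.2500, 13.0000).
Jacobian J = [[10·x₁ - 3·x₂^2, -6·x₁·x₂], [-4·x₁·x₂ + x₂^2, -2·x₁^2 + 2·x₁·x₂ - 4·x₂ + 5]].
At the point, J = [[13.0000, 30.0000], [24.0000, -9.5000]] (det J = -843.5000).
Solving J·Δ = −F gives Δ = (-0.5102, 0.0794).
Then the next iterate is (x₁, x₂)₁ = (1.9898, -1.9206).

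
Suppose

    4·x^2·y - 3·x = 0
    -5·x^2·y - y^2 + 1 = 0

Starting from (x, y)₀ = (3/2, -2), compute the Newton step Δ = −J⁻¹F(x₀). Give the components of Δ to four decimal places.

At (3/2, -2): F = (-22.5000, 19.5000).
Jacobian J = [[8·x·y - 3, 4·x^2], [-10·x·y, -5·x^2 - 2·y]].
At the point, J = [[-27.0000, 9.0000], [30.0000, -7.2500]] (det J = -74.2500).
Solving J·Δ = −F gives Δ = (-0.1667, 2.0000).

(-0.1667, 2.0000)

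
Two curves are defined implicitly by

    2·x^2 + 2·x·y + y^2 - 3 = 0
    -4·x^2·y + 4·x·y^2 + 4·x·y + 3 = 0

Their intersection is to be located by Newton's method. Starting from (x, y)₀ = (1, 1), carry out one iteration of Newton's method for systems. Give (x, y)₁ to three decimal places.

(1.250, 0.125)

At (1, 1): F = (2.000, 7.000).
Jacobian J = [[4·x + 2·y, 2·x + 2·y], [-8·x·y + 4·y^2 + 4·y, -4·x^2 + 8·x·y + 4·x]].
At the point, J = [[6.000, 4.000], [0.000, 8.000]] (det J = 48.000).
Solving J·Δ = −F gives Δ = (0.250, -0.875).
Then the next iterate is (x, y)₁ = (1.250, 0.125).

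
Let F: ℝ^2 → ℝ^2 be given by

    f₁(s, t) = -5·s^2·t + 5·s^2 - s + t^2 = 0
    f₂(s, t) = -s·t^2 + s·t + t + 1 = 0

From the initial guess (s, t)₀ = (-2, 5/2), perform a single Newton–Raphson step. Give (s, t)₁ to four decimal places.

At (-2, 5/2): F = (-21.7500, 11.0000).
Jacobian J = [[-10·s·t + 10·s - 1, -5·s^2 + 2·t], [-t^2 + t, -2·s·t + s + 1]].
At the point, J = [[29.0000, -15.0000], [-3.7500, 9.0000]] (det J = 204.7500).
Solving J·Δ = −F gives Δ = (0.1502, -1.1596).
Then the next iterate is (s, t)₁ = (-1.8498, 1.3404).

(-1.8498, 1.3404)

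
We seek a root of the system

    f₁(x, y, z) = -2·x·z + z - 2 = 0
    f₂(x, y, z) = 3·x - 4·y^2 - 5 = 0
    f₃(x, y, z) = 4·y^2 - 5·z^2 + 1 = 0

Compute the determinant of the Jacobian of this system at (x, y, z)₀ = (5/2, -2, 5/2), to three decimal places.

2192.000

J = [[-2·z, 0, -2·x + 1], [3, -8·y, 0], [0, 8·y, -10·z]].
At the point, J = [[-5.000, 0.000, -4.000], [3.000, 16.000, 0.000], [0.000, -16.000, -25.000]].
det J = 2192.000.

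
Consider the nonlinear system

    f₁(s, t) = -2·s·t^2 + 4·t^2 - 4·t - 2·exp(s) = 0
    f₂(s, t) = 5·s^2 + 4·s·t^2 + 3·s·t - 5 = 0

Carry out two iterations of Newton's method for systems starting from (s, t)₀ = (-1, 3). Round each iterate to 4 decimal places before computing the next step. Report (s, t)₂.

(0.2003, 1.7374)

At (-1, 3): F = (41.264241, -45.0000).
Jacobian J = [[-2·t^2 - 2·exp(s), -4·s·t + 8·t - 4], [10·s + 4·t^2 + 3·t, 8·s·t + 3·s]].
At the point, J = [[-18.735759, 32.0000], [35.0000, -27.0000]] (det J = -614.134510).
Solving J·Δ = −F gives Δ = (0.5306, -0.9788).
Then the next iterate is (s, t)₁ = (-0.4694, 2.0212).
Round to (-0.4694, 2.0212) and repeat: F = (10.840675, -14.415036), J = [[-9.421254, 15.964605], [17.710598, -8.998210]].
Δ = (0.6697, -0.2838), so (s, t)₂ = (0.2003, 1.7374).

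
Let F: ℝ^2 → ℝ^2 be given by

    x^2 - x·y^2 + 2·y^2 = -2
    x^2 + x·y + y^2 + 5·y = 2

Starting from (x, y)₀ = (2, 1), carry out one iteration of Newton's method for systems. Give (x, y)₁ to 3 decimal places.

(0.000, 1.000)

At (2, 1): F = (6.000, 10.000).
Jacobian J = [[2·x - y^2, -2·x·y + 4·y], [2·x + y, x + 2·y + 5]].
At the point, J = [[3.000, 0.000], [5.000, 9.000]] (det J = 27.000).
Solving J·Δ = −F gives Δ = (-2.000, 0.000).
Then the next iterate is (x, y)₁ = (0.000, 1.000).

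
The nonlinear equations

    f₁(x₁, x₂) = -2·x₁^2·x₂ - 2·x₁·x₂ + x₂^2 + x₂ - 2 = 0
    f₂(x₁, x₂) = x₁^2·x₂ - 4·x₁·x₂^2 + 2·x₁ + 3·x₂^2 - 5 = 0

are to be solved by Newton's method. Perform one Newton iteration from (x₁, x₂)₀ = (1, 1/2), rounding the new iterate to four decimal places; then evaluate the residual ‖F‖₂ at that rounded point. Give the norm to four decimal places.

101.2206

At (1, 1/2): F = (-3.2500, -2.7500).
Jacobian J = [[-4·x₁·x₂ - 2·x₂, -2·x₁^2 - 2·x₁ + 2·x₂ + 1], [2·x₁·x₂ - 4·x₂^2 + 2, x₁^2 - 8·x₁·x₂ + 6·x₂]].
At the point, J = [[-3.0000, -2.0000], [2.0000, 0.0000]] (det J = 4.0000).
Solving J·Δ = −F gives Δ = (1.3750, -3.6875).
Then the next iterate is (x₁, x₂)₁ = (2.3750, -3.1875).
Re-evaluating at (2.3750, -3.1875): F = (56.072266, -84.270508), so ‖F‖₂ = 101.2206.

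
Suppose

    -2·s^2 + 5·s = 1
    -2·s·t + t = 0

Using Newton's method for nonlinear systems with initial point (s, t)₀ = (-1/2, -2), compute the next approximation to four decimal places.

At (-1/2, -2): F = (-4.0000, -4.0000).
Jacobian J = [[-4·s + 5, 0], [-2·t, -2·s + 1]].
At the point, J = [[7.0000, 0.0000], [4.0000, 2.0000]] (det J = 14.0000).
Solving J·Δ = −F gives Δ = (0.5714, 0.8571).
Then the next iterate is (s, t)₁ = (0.0714, -1.1429).

(0.0714, -1.1429)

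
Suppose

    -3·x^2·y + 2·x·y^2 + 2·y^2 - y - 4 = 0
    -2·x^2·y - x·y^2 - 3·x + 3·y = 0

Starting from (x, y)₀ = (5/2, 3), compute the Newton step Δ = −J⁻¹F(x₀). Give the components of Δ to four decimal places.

(-0.8194, -0.9831)

At (5/2, 3): F = (-0.2500, -58.5000).
Jacobian J = [[-6·x·y + 2·y^2, -3·x^2 + 4·x·y + 4·y - 1], [-4·x·y - y^2 - 3, -2·x^2 - 2·x·y + 3]].
At the point, J = [[-27.0000, 22.2500], [-42.0000, -24.5000]] (det J = 1596.0000).
Solving J·Δ = −F gives Δ = (-0.8194, -0.9831).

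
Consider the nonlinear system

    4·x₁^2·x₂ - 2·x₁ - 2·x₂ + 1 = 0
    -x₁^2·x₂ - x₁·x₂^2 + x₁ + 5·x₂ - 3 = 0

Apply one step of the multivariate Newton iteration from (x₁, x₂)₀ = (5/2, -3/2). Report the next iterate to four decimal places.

At (5/2, -3/2): F = (-38.5000, -4.2500).
Jacobian J = [[8·x₁·x₂ - 2, 4·x₁^2 - 2], [-2·x₁·x₂ - x₂^2 + 1, -x₁^2 - 2·x₁·x₂ + 5]].
At the point, J = [[-32.0000, 23.0000], [6.2500, 6.2500]] (det J = -343.7500).
Solving J·Δ = −F gives Δ = (-0.4156, 1.0956).
Then the next iterate is (x₁, x₂)₁ = (2.0844, -0.4044).

(2.0844, -0.4044)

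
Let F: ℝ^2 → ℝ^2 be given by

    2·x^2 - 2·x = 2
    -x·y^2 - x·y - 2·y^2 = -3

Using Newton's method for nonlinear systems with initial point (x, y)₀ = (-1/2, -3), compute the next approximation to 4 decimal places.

(-0.6250, -1.8158)

At (-1/2, -3): F = (-0.5000, -12.0000).
Jacobian J = [[4·x - 2, 0], [-y^2 - y, -2·x·y - x - 4·y]].
At the point, J = [[-4.0000, 0.0000], [-6.0000, 9.5000]] (det J = -38.0000).
Solving J·Δ = −F gives Δ = (-0.1250, 1.1842).
Then the next iterate is (x, y)₁ = (-0.6250, -1.8158).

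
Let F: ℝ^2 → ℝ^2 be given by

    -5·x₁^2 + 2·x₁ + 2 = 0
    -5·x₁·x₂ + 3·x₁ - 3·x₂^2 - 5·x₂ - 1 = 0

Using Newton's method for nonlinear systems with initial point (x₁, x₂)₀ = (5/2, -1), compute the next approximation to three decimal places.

(1.446, 0.093)

At (5/2, -1): F = (-24.250, 21.000).
Jacobian J = [[-10·x₁ + 2, 0], [-5·x₂ + 3, -5·x₁ - 6·x₂ - 5]].
At the point, J = [[-23.000, 0.000], [8.000, -11.500]] (det J = 264.500).
Solving J·Δ = −F gives Δ = (-1.054, 1.093).
Then the next iterate is (x₁, x₂)₁ = (1.446, 0.093).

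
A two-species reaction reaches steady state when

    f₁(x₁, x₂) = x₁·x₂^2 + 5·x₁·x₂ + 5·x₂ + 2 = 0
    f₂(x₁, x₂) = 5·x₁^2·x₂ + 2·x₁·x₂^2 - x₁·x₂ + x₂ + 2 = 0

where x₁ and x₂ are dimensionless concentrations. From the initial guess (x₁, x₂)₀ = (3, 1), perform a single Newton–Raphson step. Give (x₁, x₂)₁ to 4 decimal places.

At (3, 1): F = (25.0000, 51.0000).
Jacobian J = [[x₂^2 + 5·x₂, 2·x₁·x₂ + 5·x₁ + 5], [10·x₁·x₂ + 2·x₂^2 - x₂, 5·x₁^2 + 4·x₁·x₂ - x₁ + 1]].
At the point, J = [[6.0000, 26.0000], [31.0000, 55.0000]] (det J = -476.0000).
Solving J·Δ = −F gives Δ = (0.1029, -0.9853).
Then the next iterate is (x₁, x₂)₁ = (3.1029, 0.0147).

(3.1029, 0.0147)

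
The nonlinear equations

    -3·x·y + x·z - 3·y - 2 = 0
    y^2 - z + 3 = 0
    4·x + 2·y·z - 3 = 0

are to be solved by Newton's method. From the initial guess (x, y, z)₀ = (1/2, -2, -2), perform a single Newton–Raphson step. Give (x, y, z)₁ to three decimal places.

At (1/2, -2, -2): F = (6.000, 9.000, 7.000).
Jacobian J = [[-3·y + z, -3·x - 3, x], [0, 2·y, -1], [4, 2·z, 2·y]].
At the point, J = [[4.000, -4.500, 0.500], [0.000, -4.000, -1.000], [4.000, -4.000, -4.000]] (det J = 74.000).
Solving J·Δ = −F gives Δ = (0.845, 2.135, 0.459).
Then the next iterate is (x, y, z)₁ = (1.345, 0.135, -1.541).

(1.345, 0.135, -1.541)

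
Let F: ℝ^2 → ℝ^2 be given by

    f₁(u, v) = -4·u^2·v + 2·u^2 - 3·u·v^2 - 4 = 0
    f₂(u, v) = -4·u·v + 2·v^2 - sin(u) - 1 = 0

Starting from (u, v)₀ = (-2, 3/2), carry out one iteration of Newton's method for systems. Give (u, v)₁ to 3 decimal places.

(-1.120, 0.679)

At (-2, 3/2): F = (-6.500, 16.40930).
Jacobian J = [[-8·u·v + 4·u - 3·v^2, -4·u^2 - 6·u·v], [-4·v - cos(u), -4·u + 4·v]].
At the point, J = [[9.250, 2.000], [-5.58385, 14.000]] (det J = 140.66771).
Solving J·Δ = −F gives Δ = (0.880, -0.821).
Then the next iterate is (u, v)₁ = (-1.120, 0.679).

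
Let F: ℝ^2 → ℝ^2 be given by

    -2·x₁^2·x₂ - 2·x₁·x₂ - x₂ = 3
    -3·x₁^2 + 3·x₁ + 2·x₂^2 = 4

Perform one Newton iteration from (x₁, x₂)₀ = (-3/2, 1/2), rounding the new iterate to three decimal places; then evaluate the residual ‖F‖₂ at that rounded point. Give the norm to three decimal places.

5.391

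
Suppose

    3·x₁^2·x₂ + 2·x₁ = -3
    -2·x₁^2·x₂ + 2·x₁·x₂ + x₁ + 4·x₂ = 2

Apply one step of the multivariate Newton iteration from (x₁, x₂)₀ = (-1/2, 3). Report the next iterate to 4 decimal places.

At (-1/2, 3): F = (4.2500, 5.0000).
Jacobian J = [[6·x₁·x₂ + 2, 3·x₁^2], [-4·x₁·x₂ + 2·x₂ + 1, -2·x₁^2 + 2·x₁ + 4]].
At the point, J = [[-7.0000, 0.7500], [13.0000, 2.5000]] (det J = -27.2500).
Solving J·Δ = −F gives Δ = (0.2523, -3.3119).
Then the next iterate is (x₁, x₂)₁ = (-0.2477, -0.3119).

(-0.2477, -0.3119)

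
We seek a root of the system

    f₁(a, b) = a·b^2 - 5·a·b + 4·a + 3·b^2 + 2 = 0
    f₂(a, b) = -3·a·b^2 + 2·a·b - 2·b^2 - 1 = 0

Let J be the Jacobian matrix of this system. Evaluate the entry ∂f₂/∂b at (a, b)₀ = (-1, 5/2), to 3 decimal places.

3.000

∂f₂/∂b = -6·a·b + 2·a - 4·b.
At (-1, 5/2) this is 3.000.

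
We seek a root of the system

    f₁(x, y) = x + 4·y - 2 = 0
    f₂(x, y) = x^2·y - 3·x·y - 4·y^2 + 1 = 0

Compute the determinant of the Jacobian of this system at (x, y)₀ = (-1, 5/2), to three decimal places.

34.000

J = [[1, 4], [2·x·y - 3·y, x^2 - 3·x - 8·y]].
At the point, J = [[1.000, 4.000], [-12.500, -16.000]].
det J = 34.000.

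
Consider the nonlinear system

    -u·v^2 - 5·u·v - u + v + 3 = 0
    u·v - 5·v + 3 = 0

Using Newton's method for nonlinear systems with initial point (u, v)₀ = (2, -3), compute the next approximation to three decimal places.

(-9.000, 12.000)

At (2, -3): F = (10.000, 12.000).
Jacobian J = [[-v^2 - 5·v - 1, -2·u·v - 5·u + 1], [v, u - 5]].
At the point, J = [[5.000, 3.000], [-3.000, -3.000]] (det J = -6.000).
Solving J·Δ = −F gives Δ = (-11.000, 15.000).
Then the next iterate is (u, v)₁ = (-9.000, 12.000).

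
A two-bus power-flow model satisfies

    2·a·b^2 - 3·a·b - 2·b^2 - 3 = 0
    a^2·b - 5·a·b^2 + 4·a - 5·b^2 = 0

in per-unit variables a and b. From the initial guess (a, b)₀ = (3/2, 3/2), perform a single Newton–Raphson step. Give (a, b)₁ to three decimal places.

(58.773, -3.500)

At (3/2, 3/2): F = (-7.500, -18.750).
Jacobian J = [[2·b^2 - 3·b, 4·a·b - 3·a - 4·b], [2·a·b - 5·b^2 + 4, a^2 - 10·a·b - 10·b]].
At the point, J = [[0.000, -1.500], [-2.750, -35.250]] (det J = -4.125).
Solving J·Δ = −F gives Δ = (57.273, -5.000).
Then the next iterate is (a, b)₁ = (58.773, -3.500).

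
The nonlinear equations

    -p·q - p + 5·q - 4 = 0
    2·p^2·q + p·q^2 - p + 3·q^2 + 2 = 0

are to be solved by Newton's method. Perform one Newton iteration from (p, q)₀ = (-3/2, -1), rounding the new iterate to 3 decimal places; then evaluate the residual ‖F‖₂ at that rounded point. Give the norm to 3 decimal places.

At (-3/2, -1): F = (-9.000, 0.500).
Jacobian J = [[-q - 1, -p + 5], [4·p·q + q^2 - 1, 2·p^2 + 2·p·q + 6·q]].
At the point, J = [[0.000, 6.500], [6.000, 1.500]] (det J = -39.000).
Solving J·Δ = −F gives Δ = (-0.429, 1.385).
Then the next iterate is (p, q)₁ = (-1.929, 0.385).
Re-evaluating at (-1.929, 0.385): F = (0.59667, 6.95295), so ‖F‖₂ = 6.979.

6.979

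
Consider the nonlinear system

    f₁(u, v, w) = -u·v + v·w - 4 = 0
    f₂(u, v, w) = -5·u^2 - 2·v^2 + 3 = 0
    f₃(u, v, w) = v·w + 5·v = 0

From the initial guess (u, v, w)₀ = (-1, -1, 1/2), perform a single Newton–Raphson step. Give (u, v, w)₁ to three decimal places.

At (-1, -1, 1/2): F = (-5.500, -4.000, -5.500).
Jacobian J = [[-v, -u + w, v], [-10·u, -4·v, 0], [0, w + 5, v]].
At the point, J = [[1.000, 1.500, -1.000], [10.000, 4.000, 0.000], [0.000, 5.500, -1.000]] (det J = -44.000).
Solving J·Δ = −F gives Δ = (0.364, 0.091, -5.000).
Then the next iterate is (u, v, w)₁ = (-0.636, -0.909, -4.500).

(-0.636, -0.909, -4.500)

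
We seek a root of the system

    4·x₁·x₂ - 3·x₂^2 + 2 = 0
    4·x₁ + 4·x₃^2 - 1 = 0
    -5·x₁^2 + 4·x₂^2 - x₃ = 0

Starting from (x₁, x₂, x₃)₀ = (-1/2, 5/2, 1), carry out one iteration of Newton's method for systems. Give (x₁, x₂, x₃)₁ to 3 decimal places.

At (-1/2, 5/2, 1): F = (-21.750, 1.000, 22.750).
Jacobian J = [[4·x₂, 4·x₁ - 6·x₂, 0], [4, 0, 8·x₃], [-10·x₁, 8·x₂, -1]].
At the point, J = [[10.000, -17.000, 0.000], [4.000, 0.000, 8.000], [5.000, 20.000, -1.000]] (det J = -2348.000).
Solving J·Δ = −F gives Δ = (0.157, -1.187, -0.204).
Then the next iterate is (x₁, x₂, x₃)₁ = (-0.343, 1.313, 0.796).

(-0.343, 1.313, 0.796)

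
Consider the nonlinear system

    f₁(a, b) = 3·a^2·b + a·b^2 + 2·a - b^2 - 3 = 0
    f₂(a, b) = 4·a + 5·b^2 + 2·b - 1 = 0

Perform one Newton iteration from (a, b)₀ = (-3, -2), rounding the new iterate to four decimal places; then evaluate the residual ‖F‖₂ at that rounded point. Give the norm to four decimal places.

24.0922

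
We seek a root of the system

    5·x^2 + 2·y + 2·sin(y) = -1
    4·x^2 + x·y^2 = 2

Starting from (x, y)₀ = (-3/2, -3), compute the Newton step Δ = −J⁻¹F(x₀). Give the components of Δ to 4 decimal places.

At (-3/2, -3): F = (5.967760, -6.5000).
Jacobian J = [[10·x, 2·cos(y) + 2], [8·x + y^2, 2·x·y]].
At the point, J = [[-15.0000, 0.020015], [-3.0000, 9.0000]] (det J = -134.939955).
Solving J·Δ = −F gives Δ = (0.3990, 0.8552).

(0.3990, 0.8552)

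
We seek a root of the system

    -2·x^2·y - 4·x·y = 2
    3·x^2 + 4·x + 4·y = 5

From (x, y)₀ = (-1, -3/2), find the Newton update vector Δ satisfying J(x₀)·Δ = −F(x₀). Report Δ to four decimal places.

(-1.0000, 2.5000)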